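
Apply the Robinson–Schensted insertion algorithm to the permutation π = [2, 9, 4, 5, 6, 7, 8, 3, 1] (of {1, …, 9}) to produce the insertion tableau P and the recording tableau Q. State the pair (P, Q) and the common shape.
P = [1, 3, 5, 6, 7, 8] / [2] / [4] / [9];  Q = [1, 2, 4, 5, 6, 7] / [3] / [8] / [9];  common shape = (6, 1, 1, 1)

Row-insert the values π_1, π_2, … into P one at a time, bumping the leftmost entry strictly greater than the inserted value down to the next row. The recording tableau Q records, in position (i, j), the step at which that cell was added to P.
  Insert 2 (step 1): P = [2];  Q = [1]
  Insert 9 (step 2): P = [2, 9];  Q = [1, 2]
  Insert 4 (step 3): P = [2, 4] / [9];  Q = [1, 2] / [3]
  Insert 5 (step 4): P = [2, 4, 5] / [9];  Q = [1, 2, 4] / [3]
  Insert 6 (step 5): P = [2, 4, 5, 6] / [9];  Q = [1, 2, 4, 5] / [3]
  Insert 7 (step 6): P = [2, 4, 5, 6, 7] / [9];  Q = [1, 2, 4, 5, 6] / [3]
  Insert 8 (step 7): P = [2, 4, 5, 6, 7, 8] / [9];  Q = [1, 2, 4, 5, 6, 7] / [3]
  Insert 3 (step 8): P = [2, 3, 5, 6, 7, 8] / [4] / [9];  Q = [1, 2, 4, 5, 6, 7] / [3] / [8]
  Insert 1 (step 9): P = [1, 3, 5, 6, 7, 8] / [2] / [4] / [9];  Q = [1, 2, 4, 5, 6, 7] / [3] / [8] / [9]
Final shape: (6, 1, 1, 1).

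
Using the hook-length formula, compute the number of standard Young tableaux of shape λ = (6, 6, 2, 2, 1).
# SYT of shape (6, 6, 2, 2, 1) = 1021020

Hook-length formula: f^λ = n! / Π hook(c), product over all cells c of the Young diagram. For λ = (6, 6, 2, 2, 1), n = 17 boxes. Hook lengths by row (left-to-right, top-to-bottom): [10, 8, 5, 4, 3, 2]; [9, 7, 4, 3, 2, 1]; [4, 2]; [3, 1]; [1]. Product of hooks = 348364800. So f^λ = 17! / 348364800 = 355687428096000 / 348364800 = 1021020.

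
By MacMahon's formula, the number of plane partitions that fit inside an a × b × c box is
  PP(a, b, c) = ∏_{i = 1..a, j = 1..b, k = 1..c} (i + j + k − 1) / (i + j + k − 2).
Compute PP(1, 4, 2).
PP(1, 4, 2) = 15

Evaluate the triple product over i = 1..1, j = 1..4, k = 1..2. The factors are (2/1) · (3/2) · (3/2) · (4/3) · (4/3) · (5/4) · (5/4) · (6/5). The numerators and denominators telescope so the product is an integer; carrying out the multiplication exactly gives PP(1, 4, 2) = 15.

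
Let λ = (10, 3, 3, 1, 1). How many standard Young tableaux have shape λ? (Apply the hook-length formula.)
# SYT of shape (10, 3, 3, 1, 1) = 1145664

Hook-length formula: f^λ = n! / Π hook(c), product over all cells c of the Young diagram. For λ = (10, 3, 3, 1, 1), n = 18 boxes. Hook lengths by row (left-to-right, top-to-bottom): [14, 11, 10, 7, 6, 5, 4, 3, 2, 1]; [6, 3, 2]; [5, 2, 1]; [2]; [1]. Product of hooks = 5588352000. So f^λ = 18! / 5588352000 = 6402373705728000 / 5588352000 = 1145664.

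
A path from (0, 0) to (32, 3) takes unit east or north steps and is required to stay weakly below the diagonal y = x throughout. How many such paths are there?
Number of paths = 5950

By the reflection principle (André's argument), the number of monotone paths to (32, 3) with n ≤ m that never go above y = x is C(35, 32) − C(35, 33) = 6545 − 595 = 5950.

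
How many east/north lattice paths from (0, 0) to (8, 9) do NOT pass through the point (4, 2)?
Number of paths = 19360

Total paths from (0, 0) to (8, 9): C(17, 8) = 24310. Paths through (4, 2): (paths (0, 0) → (4, 2)) × (paths (4, 2) → (8, 9)) = C(6, 4) · C(11, 4) = 15 · 330 = 4950. Avoidance count = 24310 − 4950 = 19360.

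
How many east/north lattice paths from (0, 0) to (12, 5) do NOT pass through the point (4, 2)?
Number of paths = 3713

Total paths from (0, 0) to (12, 5): C(17, 12) = 6188. Paths through (4, 2): (paths (0, 0) → (4, 2)) × (paths (4, 2) → (12, 5)) = C(6, 4) · C(11, 8) = 15 · 165 = 2475. Avoidance count = 6188 − 2475 = 3713.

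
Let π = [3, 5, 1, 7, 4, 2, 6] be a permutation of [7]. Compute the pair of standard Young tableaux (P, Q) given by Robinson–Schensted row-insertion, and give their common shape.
P = [1, 2, 6] / [3, 4, 7] / [5];  Q = [1, 2, 4] / [3, 5, 7] / [6];  common shape = (3, 3, 1)

Row-insert the values π_1, π_2, … into P one at a time, bumping the leftmost entry strictly greater than the inserted value down to the next row. The recording tableau Q records, in position (i, j), the step at which that cell was added to P.
  Insert 3 (step 1): P = [3];  Q = [1]
  Insert 5 (step 2): P = [3, 5];  Q = [1, 2]
  Insert 1 (step 3): P = [1, 5] / [3];  Q = [1, 2] / [3]
  Insert 7 (step 4): P = [1, 5, 7] / [3];  Q = [1, 2, 4] / [3]
  Insert 4 (step 5): P = [1, 4, 7] / [3, 5];  Q = [1, 2, 4] / [3, 5]
  Insert 2 (step 6): P = [1, 2, 7] / [3, 4] / [5];  Q = [1, 2, 4] / [3, 5] / [6]
  Insert 6 (step 7): P = [1, 2, 6] / [3, 4, 7] / [5];  Q = [1, 2, 4] / [3, 5, 7] / [6]
Final shape: (3, 3, 1).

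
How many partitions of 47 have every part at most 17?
p(47, parts ≤ 17) = 101982

Use the recurrence p(n, m) = p(n, m−1) + p(n−m, m): either the largest part is < m (count p(n, m−1)) or the largest part is exactly m (remove one copy of m, count p(n−m, m)). With p(0, ·) = 1 this gives p(47, parts ≤ 17) = 101982. (By conjugating Young diagrams, this also counts partitions of 47 into at most 17 parts.)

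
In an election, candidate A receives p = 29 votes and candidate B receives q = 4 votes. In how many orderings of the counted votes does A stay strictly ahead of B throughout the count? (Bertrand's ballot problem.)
Strict-lead orderings = 31000

Total orderings of the 33 votes with 29 for A: C(33, 29) = 40920. By the Bertrand ballot formula (Cycle Lemma / reflection principle), the number of orderings in which A is strictly ahead of B throughout is (p − q)/(p + q) · C(p + q, p) = (29 − 4)/(29 + 4) · 40920 = 31000.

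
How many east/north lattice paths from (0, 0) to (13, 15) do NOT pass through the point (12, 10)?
Number of paths = 33562284

Total paths from (0, 0) to (13, 15): C(28, 13) = 37442160. Paths through (12, 10): (paths (0, 0) → (12, 10)) × (paths (12, 10) → (13, 15)) = C(22, 12) · C(6, 1) = 646646 · 6 = 3879876. Avoidance count = 37442160 − 3879876 = 33562284.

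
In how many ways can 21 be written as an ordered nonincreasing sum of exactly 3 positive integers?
p(21, 3 parts) = 37

Partitions of n into exactly k parts are in bijection with partitions of n − k into at most k parts (subtract 1 from each part). So p(21, exactly 3) = p(18, parts ≤ 3). Computing via the recurrence p(m, j) = p(m, j−1) + p(m−j, j) gives 37.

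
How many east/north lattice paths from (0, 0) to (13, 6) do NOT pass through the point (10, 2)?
Number of paths = 24822

Total paths from (0, 0) to (13, 6): C(19, 13) = 27132. Paths through (10, 2): (paths (0, 0) → (10, 2)) × (paths (10, 2) → (13, 6)) = C(12, 10) · C(7, 3) = 66 · 35 = 2310. Avoidance count = 27132 − 2310 = 24822.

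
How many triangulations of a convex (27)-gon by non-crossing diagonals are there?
C_25 = 4861946401452

These polygon triangulations are counted by the Catalan number C_n = (1/(n + 1)) · C(2n, n). For n = 25: C_25 = (1/26) · C(50, 25) = 126410606437752/26 = 4861946401452.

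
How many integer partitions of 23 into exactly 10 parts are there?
p(23, 10 parts) = 97

Partitions of n into exactly k parts are in bijection with partitions of n − k into at most k parts (subtract 1 from each part). So p(23, exactly 10) = p(13, parts ≤ 10). Computing via the recurrence p(m, j) = p(m, j−1) + p(m−j, j) gives 97.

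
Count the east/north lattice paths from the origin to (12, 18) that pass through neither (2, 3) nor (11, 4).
Number of paths = 53786650

Inclusion–exclusion. Total paths: C(30, 12) = 86493225. Through P₁: C(5, 2)·C(25, 10) = 32687600. Through P₂: C(15, 11)·C(15, 1) = 20475. Since P₁ is strictly southwest of P₂, a monotone path through both must visit P₁ then P₂; paths through both = C(5, 2)·C(10, 9)·C(15, 1) = 1500. Avoid both = 86493225 − 32687600 − 20475 + 1500 = 53786650.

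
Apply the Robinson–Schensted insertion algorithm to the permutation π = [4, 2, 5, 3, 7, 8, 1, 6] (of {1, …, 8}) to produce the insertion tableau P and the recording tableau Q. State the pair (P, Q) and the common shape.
P = [1, 3, 6, 8] / [2, 5, 7] / [4];  Q = [1, 3, 5, 6] / [2, 4, 8] / [7];  common shape = (4, 3, 1)

Row-insert the values π_1, π_2, … into P one at a time, bumping the leftmost entry strictly greater than the inserted value down to the next row. The recording tableau Q records, in position (i, j), the step at which that cell was added to P.
  Insert 4 (step 1): P = [4];  Q = [1]
  Insert 2 (step 2): P = [2] / [4];  Q = [1] / [2]
  Insert 5 (step 3): P = [2, 5] / [4];  Q = [1, 3] / [2]
  Insert 3 (step 4): P = [2, 3] / [4, 5];  Q = [1, 3] / [2, 4]
  Insert 7 (step 5): P = [2, 3, 7] / [4, 5];  Q = [1, 3, 5] / [2, 4]
  Insert 8 (step 6): P = [2, 3, 7, 8] / [4, 5];  Q = [1, 3, 5, 6] / [2, 4]
  Insert 1 (step 7): P = [1, 3, 7, 8] / [2, 5] / [4];  Q = [1, 3, 5, 6] / [2, 4] / [7]
  Insert 6 (step 8): P = [1, 3, 6, 8] / [2, 5, 7] / [4];  Q = [1, 3, 5, 6] / [2, 4, 8] / [7]
Final shape: (4, 3, 1).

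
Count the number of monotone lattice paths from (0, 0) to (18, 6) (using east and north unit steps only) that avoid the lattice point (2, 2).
Number of paths = 105526

Total paths from (0, 0) to (18, 6): C(24, 18) = 134596. Paths through (2, 2): (paths (0, 0) → (2, 2)) × (paths (2, 2) → (18, 6)) = C(4, 2) · C(20, 16) = 6 · 4845 = 29070. Avoidance count = 134596 − 29070 = 105526.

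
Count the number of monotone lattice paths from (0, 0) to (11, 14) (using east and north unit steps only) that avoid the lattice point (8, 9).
Number of paths = 3096040

Total paths from (0, 0) to (11, 14): C(25, 11) = 4457400. Paths through (8, 9): (paths (0, 0) → (8, 9)) × (paths (8, 9) → (11, 14)) = C(17, 8) · C(8, 3) = 24310 · 56 = 1361360. Avoidance count = 4457400 − 1361360 = 3096040.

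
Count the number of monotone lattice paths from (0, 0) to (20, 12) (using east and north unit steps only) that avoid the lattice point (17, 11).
Number of paths = 139896120

Total paths from (0, 0) to (20, 12): C(32, 20) = 225792840. Paths through (17, 11): (paths (0, 0) → (17, 11)) × (paths (17, 11) → (20, 12)) = C(28, 17) · C(4, 3) = 21474180 · 4 = 85896720. Avoidance count = 225792840 − 85896720 = 139896120.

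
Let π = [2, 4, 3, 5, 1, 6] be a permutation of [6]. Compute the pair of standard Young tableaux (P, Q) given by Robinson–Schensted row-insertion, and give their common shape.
P = [1, 3, 5, 6] / [2] / [4];  Q = [1, 2, 4, 6] / [3] / [5];  common shape = (4, 1, 1)

Row-insert the values π_1, π_2, … into P one at a time, bumping the leftmost entry strictly greater than the inserted value down to the next row. The recording tableau Q records, in position (i, j), the step at which that cell was added to P.
  Insert 2 (step 1): P = [2];  Q = [1]
  Insert 4 (step 2): P = [2, 4];  Q = [1, 2]
  Insert 3 (step 3): P = [2, 3] / [4];  Q = [1, 2] / [3]
  Insert 5 (step 4): P = [2, 3, 5] / [4];  Q = [1, 2, 4] / [3]
  Insert 1 (step 5): P = [1, 3, 5] / [2] / [4];  Q = [1, 2, 4] / [3] / [5]
  Insert 6 (step 6): P = [1, 3, 5, 6] / [2] / [4];  Q = [1, 2, 4, 6] / [3] / [5]
Final shape: (4, 1, 1).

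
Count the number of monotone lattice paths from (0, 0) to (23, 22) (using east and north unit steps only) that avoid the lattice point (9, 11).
Number of paths = 3368050459800

Total paths from (0, 0) to (23, 22): C(45, 23) = 4116715363800. Paths through (9, 11): (paths (0, 0) → (9, 11)) × (paths (9, 11) → (23, 22)) = C(20, 9) · C(25, 14) = 167960 · 4457400 = 748664904000. Avoidance count = 4116715363800 − 748664904000 = 3368050459800.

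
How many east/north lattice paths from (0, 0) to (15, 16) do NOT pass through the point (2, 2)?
Number of paths = 180190395

Total paths from (0, 0) to (15, 16): C(31, 15) = 300540195. Paths through (2, 2): (paths (0, 0) → (2, 2)) × (paths (2, 2) → (15, 16)) = C(4, 2) · C(27, 13) = 6 · 20058300 = 120349800. Avoidance count = 300540195 − 120349800 = 180190395.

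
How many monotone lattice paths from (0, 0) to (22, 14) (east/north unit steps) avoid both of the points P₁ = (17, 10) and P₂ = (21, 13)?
Number of paths = 1467897720

Inclusion–exclusion. Total paths: C(36, 22) = 3796297200. Through P₁: C(27, 17)·C(9, 5) = 1062971910. Through P₂: C(34, 21)·C(2, 1) = 1855967520. Since P₁ is strictly southwest of P₂, a monotone path through both must visit P₁ then P₂; paths through both = C(27, 17)·C(7, 4)·C(2, 1) = 590539950. Avoid both = 3796297200 − 1062971910 − 1855967520 + 590539950 = 1467897720.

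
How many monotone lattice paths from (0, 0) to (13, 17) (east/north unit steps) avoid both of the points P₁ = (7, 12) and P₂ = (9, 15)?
Number of paths = 84426234

Inclusion–exclusion. Total paths: C(30, 13) = 119759850. Through P₁: C(19, 7)·C(11, 6) = 23279256. Through P₂: C(24, 9)·C(6, 4) = 19612560. Since P₁ is strictly southwest of P₂, a monotone path through both must visit P₁ then P₂; paths through both = C(19, 7)·C(5, 2)·C(6, 4) = 7558200. Avoid both = 119759850 − 23279256 − 19612560 + 7558200 = 84426234.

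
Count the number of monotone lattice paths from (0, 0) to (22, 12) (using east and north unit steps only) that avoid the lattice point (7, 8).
Number of paths = 523411980

Total paths from (0, 0) to (22, 12): C(34, 22) = 548354040. Paths through (7, 8): (paths (0, 0) → (7, 8)) × (paths (7, 8) → (22, 12)) = C(15, 7) · C(19, 15) = 6435 · 3876 = 24942060. Avoidance count = 548354040 − 24942060 = 523411980.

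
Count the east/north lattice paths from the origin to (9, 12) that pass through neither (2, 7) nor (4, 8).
Number of paths = 216656

Inclusion–exclusion. Total paths: C(21, 9) = 293930. Through P₁: C(9, 2)·C(12, 7) = 28512. Through P₂: C(12, 4)·C(9, 5) = 62370. Since P₁ is strictly southwest of P₂, a monotone path through both must visit P₁ then P₂; paths through both = C(9, 2)·C(3, 2)·C(9, 5) = 13608. Avoid both = 293930 − 28512 − 62370 + 13608 = 216656.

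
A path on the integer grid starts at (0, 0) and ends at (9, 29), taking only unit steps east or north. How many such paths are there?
Number of paths = 163011640

A monotone lattice path from (0, 0) to (9, 29) consists of 9 east steps and 29 north steps in some order, so it is determined by which 9 of the 38 steps are east. The count is C(38, 9) = 163011640.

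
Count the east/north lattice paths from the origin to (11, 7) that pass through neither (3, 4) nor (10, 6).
Number of paths = 12553

Inclusion–exclusion. Total paths: C(18, 11) = 31824. Through P₁: C(7, 3)·C(11, 8) = 5775. Through P₂: C(16, 10)·C(2, 1) = 16016. Since P₁ is strictly southwest of P₂, a monotone path through both must visit P₁ then P₂; paths through both = C(7, 3)·C(9, 7)·C(2, 1) = 2520. Avoid both = 31824 − 5775 − 16016 + 2520 = 12553.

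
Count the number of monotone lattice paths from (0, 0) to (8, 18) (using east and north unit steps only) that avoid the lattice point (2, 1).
Number of paths = 1259434

Total paths from (0, 0) to (8, 18): C(26, 8) = 1562275. Paths through (2, 1): (paths (0, 0) → (2, 1)) × (paths (2, 1) → (8, 18)) = C(3, 2) · C(23, 6) = 3 · 100947 = 302841. Avoidance count = 1562275 − 302841 = 1259434.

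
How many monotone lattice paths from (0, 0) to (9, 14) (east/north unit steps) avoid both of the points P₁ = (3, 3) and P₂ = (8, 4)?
Number of paths = 565545

Inclusion–exclusion. Total paths: C(23, 9) = 817190. Through P₁: C(6, 3)·C(17, 6) = 247520. Through P₂: C(12, 8)·C(11, 1) = 5445. Since P₁ is strictly southwest of P₂, a monotone path through both must visit P₁ then P₂; paths through both = C(6, 3)·C(6, 5)·C(11, 1) = 1320. Avoid both = 817190 − 247520 − 5445 + 1320 = 565545.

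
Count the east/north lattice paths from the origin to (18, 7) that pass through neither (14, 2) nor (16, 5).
Number of paths = 350686

Inclusion–exclusion. Total paths: C(25, 18) = 480700. Through P₁: C(16, 14)·C(9, 4) = 15120. Through P₂: C(21, 16)·C(4, 2) = 122094. Since P₁ is strictly southwest of P₂, a monotone path through both must visit P₁ then P₂; paths through both = C(16, 14)·C(5, 2)·C(4, 2) = 7200. Avoid both = 480700 − 15120 − 122094 + 7200 = 350686.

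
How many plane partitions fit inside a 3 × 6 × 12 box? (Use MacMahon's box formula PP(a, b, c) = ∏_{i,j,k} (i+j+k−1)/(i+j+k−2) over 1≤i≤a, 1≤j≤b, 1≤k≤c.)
PP(3, 6, 12) = 99604982880

Evaluate the triple product over i = 1..3, j = 1..6, k = 1..12. The factors are (2/1) · (3/2) · (4/3) · (5/4) · (6/5) · (7/6) · (8/7) · (9/8) · … (216 factors total). The numerators and denominators telescope so the product is an integer; carrying out the multiplication exactly gives PP(3, 6, 12) = 99604982880.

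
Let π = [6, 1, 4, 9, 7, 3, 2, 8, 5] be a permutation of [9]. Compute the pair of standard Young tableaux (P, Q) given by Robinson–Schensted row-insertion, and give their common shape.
P = [1, 2, 5, 8] / [3, 7] / [4, 9] / [6];  Q = [1, 3, 4, 8] / [2, 5] / [6, 9] / [7];  common shape = (4, 2, 2, 1)

Row-insert the values π_1, π_2, … into P one at a time, bumping the leftmost entry strictly greater than the inserted value down to the next row. The recording tableau Q records, in position (i, j), the step at which that cell was added to P.
  Insert 6 (step 1): P = [6];  Q = [1]
  Insert 1 (step 2): P = [1] / [6];  Q = [1] / [2]
  Insert 4 (step 3): P = [1, 4] / [6];  Q = [1, 3] / [2]
  Insert 9 (step 4): P = [1, 4, 9] / [6];  Q = [1, 3, 4] / [2]
  Insert 7 (step 5): P = [1, 4, 7] / [6, 9];  Q = [1, 3, 4] / [2, 5]
  Insert 3 (step 6): P = [1, 3, 7] / [4, 9] / [6];  Q = [1, 3, 4] / [2, 5] / [6]
  Insert 2 (step 7): P = [1, 2, 7] / [3, 9] / [4] / [6];  Q = [1, 3, 4] / [2, 5] / [6] / [7]
  Insert 8 (step 8): P = [1, 2, 7, 8] / [3, 9] / [4] / [6];  Q = [1, 3, 4, 8] / [2, 5] / [6] / [7]
  Insert 5 (step 9): P = [1, 2, 5, 8] / [3, 7] / [4, 9] / [6];  Q = [1, 3, 4, 8] / [2, 5] / [6, 9] / [7]
Final shape: (4, 2, 2, 1).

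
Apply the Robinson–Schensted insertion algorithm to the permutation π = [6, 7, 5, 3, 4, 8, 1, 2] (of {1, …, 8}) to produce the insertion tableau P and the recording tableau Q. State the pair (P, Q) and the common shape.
P = [1, 2, 8] / [3, 4] / [5, 7] / [6];  Q = [1, 2, 6] / [3, 5] / [4, 8] / [7];  common shape = (3, 2, 2, 1)

Row-insert the values π_1, π_2, … into P one at a time, bumping the leftmost entry strictly greater than the inserted value down to the next row. The recording tableau Q records, in position (i, j), the step at which that cell was added to P.
  Insert 6 (step 1): P = [6];  Q = [1]
  Insert 7 (step 2): P = [6, 7];  Q = [1, 2]
  Insert 5 (step 3): P = [5, 7] / [6];  Q = [1, 2] / [3]
  Insert 3 (step 4): P = [3, 7] / [5] / [6];  Q = [1, 2] / [3] / [4]
  Insert 4 (step 5): P = [3, 4] / [5, 7] / [6];  Q = [1, 2] / [3, 5] / [4]
  Insert 8 (step 6): P = [3, 4, 8] / [5, 7] / [6];  Q = [1, 2, 6] / [3, 5] / [4]
  Insert 1 (step 7): P = [1, 4, 8] / [3, 7] / [5] / [6];  Q = [1, 2, 6] / [3, 5] / [4] / [7]
  Insert 2 (step 8): P = [1, 2, 8] / [3, 4] / [5, 7] / [6];  Q = [1, 2, 6] / [3, 5] / [4, 8] / [7]
Final shape: (3, 2, 2, 1).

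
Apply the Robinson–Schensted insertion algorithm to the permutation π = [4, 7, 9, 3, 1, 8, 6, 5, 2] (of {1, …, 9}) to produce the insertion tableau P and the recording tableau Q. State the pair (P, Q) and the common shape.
P = [1, 2, 8] / [3, 5] / [4, 6] / [7] / [9];  Q = [1, 2, 3] / [4, 6] / [5, 7] / [8] / [9];  common shape = (3, 2, 2, 1, 1)

Row-insert the values π_1, π_2, … into P one at a time, bumping the leftmost entry strictly greater than the inserted value down to the next row. The recording tableau Q records, in position (i, j), the step at which that cell was added to P.
  Insert 4 (step 1): P = [4];  Q = [1]
  Insert 7 (step 2): P = [4, 7];  Q = [1, 2]
  Insert 9 (step 3): P = [4, 7, 9];  Q = [1, 2, 3]
  Insert 3 (step 4): P = [3, 7, 9] / [4];  Q = [1, 2, 3] / [4]
  Insert 1 (step 5): P = [1, 7, 9] / [3] / [4];  Q = [1, 2, 3] / [4] / [5]
  Insert 8 (step 6): P = [1, 7, 8] / [3, 9] / [4];  Q = [1, 2, 3] / [4, 6] / [5]
  Insert 6 (step 7): P = [1, 6, 8] / [3, 7] / [4, 9];  Q = [1, 2, 3] / [4, 6] / [5, 7]
  Insert 5 (step 8): P = [1, 5, 8] / [3, 6] / [4, 7] / [9];  Q = [1, 2, 3] / [4, 6] / [5, 7] / [8]
  Insert 2 (step 9): P = [1, 2, 8] / [3, 5] / [4, 6] / [7] / [9];  Q = [1, 2, 3] / [4, 6] / [5, 7] / [8] / [9]
Final shape: (3, 2, 2, 1, 1).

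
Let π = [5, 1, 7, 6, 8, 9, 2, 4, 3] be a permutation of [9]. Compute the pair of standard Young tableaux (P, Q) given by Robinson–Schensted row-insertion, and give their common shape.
P = [1, 2, 3, 9] / [4, 6, 8] / [5] / [7];  Q = [1, 3, 5, 6] / [2, 4, 8] / [7] / [9];  common shape = (4, 3, 1, 1)

Row-insert the values π_1, π_2, … into P one at a time, bumping the leftmost entry strictly greater than the inserted value down to the next row. The recording tableau Q records, in position (i, j), the step at which that cell was added to P.
  Insert 5 (step 1): P = [5];  Q = [1]
  Insert 1 (step 2): P = [1] / [5];  Q = [1] / [2]
  Insert 7 (step 3): P = [1, 7] / [5];  Q = [1, 3] / [2]
  Insert 6 (step 4): P = [1, 6] / [5, 7];  Q = [1, 3] / [2, 4]
  Insert 8 (step 5): P = [1, 6, 8] / [5, 7];  Q = [1, 3, 5] / [2, 4]
  Insert 9 (step 6): P = [1, 6, 8, 9] / [5, 7];  Q = [1, 3, 5, 6] / [2, 4]
  Insert 2 (step 7): P = [1, 2, 8, 9] / [5, 6] / [7];  Q = [1, 3, 5, 6] / [2, 4] / [7]
  Insert 4 (step 8): P = [1, 2, 4, 9] / [5, 6, 8] / [7];  Q = [1, 3, 5, 6] / [2, 4, 8] / [7]
  Insert 3 (step 9): P = [1, 2, 3, 9] / [4, 6, 8] / [5] / [7];  Q = [1, 3, 5, 6] / [2, 4, 8] / [7] / [9]
Final shape: (4, 3, 1, 1).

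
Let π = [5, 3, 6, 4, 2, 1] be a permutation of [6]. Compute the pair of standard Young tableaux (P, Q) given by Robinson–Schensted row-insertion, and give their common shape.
P = [1, 4] / [2, 6] / [3] / [5];  Q = [1, 3] / [2, 4] / [5] / [6];  common shape = (2, 2, 1, 1)

Row-insert the values π_1, π_2, … into P one at a time, bumping the leftmost entry strictly greater than the inserted value down to the next row. The recording tableau Q records, in position (i, j), the step at which that cell was added to P.
  Insert 5 (step 1): P = [5];  Q = [1]
  Insert 3 (step 2): P = [3] / [5];  Q = [1] / [2]
  Insert 6 (step 3): P = [3, 6] / [5];  Q = [1, 3] / [2]
  Insert 4 (step 4): P = [3, 4] / [5, 6];  Q = [1, 3] / [2, 4]
  Insert 2 (step 5): P = [2, 4] / [3, 6] / [5];  Q = [1, 3] / [2, 4] / [5]
  Insert 1 (step 6): P = [1, 4] / [2, 6] / [3] / [5];  Q = [1, 3] / [2, 4] / [5] / [6]
Final shape: (2, 2, 1, 1).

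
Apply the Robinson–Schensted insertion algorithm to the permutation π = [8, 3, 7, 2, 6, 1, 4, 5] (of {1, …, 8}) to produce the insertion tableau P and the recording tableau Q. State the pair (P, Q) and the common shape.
P = [1, 4, 5] / [2, 6] / [3, 7] / [8];  Q = [1, 3, 8] / [2, 5] / [4, 7] / [6];  common shape = (3, 2, 2, 1)

Row-insert the values π_1, π_2, … into P one at a time, bumping the leftmost entry strictly greater than the inserted value down to the next row. The recording tableau Q records, in position (i, j), the step at which that cell was added to P.
  Insert 8 (step 1): P = [8];  Q = [1]
  Insert 3 (step 2): P = [3] / [8];  Q = [1] / [2]
  Insert 7 (step 3): P = [3, 7] / [8];  Q = [1, 3] / [2]
  Insert 2 (step 4): P = [2, 7] / [3] / [8];  Q = [1, 3] / [2] / [4]
  Insert 6 (step 5): P = [2, 6] / [3, 7] / [8];  Q = [1, 3] / [2, 5] / [4]
  Insert 1 (step 6): P = [1, 6] / [2, 7] / [3] / [8];  Q = [1, 3] / [2, 5] / [4] / [6]
  Insert 4 (step 7): P = [1, 4] / [2, 6] / [3, 7] / [8];  Q = [1, 3] / [2, 5] / [4, 7] / [6]
  Insert 5 (step 8): P = [1, 4, 5] / [2, 6] / [3, 7] / [8];  Q = [1, 3, 8] / [2, 5] / [4, 7] / [6]
Final shape: (3, 2, 2, 1).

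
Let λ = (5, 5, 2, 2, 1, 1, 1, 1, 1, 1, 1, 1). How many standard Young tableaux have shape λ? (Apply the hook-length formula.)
# SYT of shape (5, 5, 2, 2, 1, 1, 1, 1, 1, 1, 1, 1) = 87297210

Hook-length formula: f^λ = n! / Π hook(c), product over all cells c of the Young diagram. For λ = (5, 5, 2, 2, 1, 1, 1, 1, 1, 1, 1, 1), n = 22 boxes. Hook lengths by row (left-to-right, top-to-bottom): [16, 7, 4, 3, 2]; [15, 6, 3, 2, 1]; [11, 2]; [10, 1]; [8]; [7]; [6]; [5]; [4]; [3]; [2]; [1]. Product of hooks = 12875563008000. So f^λ = 22! / 12875563008000 = 1124000727777607680000 / 12875563008000 = 87297210.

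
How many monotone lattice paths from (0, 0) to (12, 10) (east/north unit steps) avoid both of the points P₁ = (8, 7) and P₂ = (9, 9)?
Number of paths = 304161

Inclusion–exclusion. Total paths: C(22, 12) = 646646. Through P₁: C(15, 8)·C(7, 4) = 225225. Through P₂: C(18, 9)·C(4, 3) = 194480. Since P₁ is strictly southwest of P₂, a monotone path through both must visit P₁ then P₂; paths through both = C(15, 8)·C(3, 1)·C(4, 3) = 77220. Avoid both = 646646 − 225225 − 194480 + 77220 = 304161.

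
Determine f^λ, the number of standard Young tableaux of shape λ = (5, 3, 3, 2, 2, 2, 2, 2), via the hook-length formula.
# SYT of shape (5, 3, 3, 2, 2, 2, 2, 2) = 55552770

Hook-length formula: f^λ = n! / Π hook(c), product over all cells c of the Young diagram. For λ = (5, 3, 3, 2, 2, 2, 2, 2), n = 21 boxes. Hook lengths by row (left-to-right, top-to-bottom): [12, 11, 5, 2, 1]; [9, 8, 2]; [8, 7, 1]; [6, 5]; [5, 4]; [4, 3]; [3, 2]; [2, 1]. Product of hooks = 919683072000. So f^λ = 21! / 919683072000 = 51090942171709440000 / 919683072000 = 55552770.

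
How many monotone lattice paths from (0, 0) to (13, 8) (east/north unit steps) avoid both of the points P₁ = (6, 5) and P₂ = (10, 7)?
Number of paths = 97978

Inclusion–exclusion. Total paths: C(21, 13) = 203490. Through P₁: C(11, 6)·C(10, 7) = 55440. Through P₂: C(17, 10)·C(4, 3) = 77792. Since P₁ is strictly southwest of P₂, a monotone path through both must visit P₁ then P₂; paths through both = C(11, 6)·C(6, 4)·C(4, 3) = 27720. Avoid both = 203490 − 55440 − 77792 + 27720 = 97978.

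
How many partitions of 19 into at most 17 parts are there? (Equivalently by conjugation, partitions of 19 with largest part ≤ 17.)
p(19, parts ≤ 17) = 488

Use the recurrence p(n, m) = p(n, m−1) + p(n−m, m): either the largest part is < m (count p(n, m−1)) or the largest part is exactly m (remove one copy of m, count p(n−m, m)). With p(0, ·) = 1 this gives p(19, parts ≤ 17) = 488. (By conjugating Young diagrams, this also counts partitions of 19 into at most 17 parts.)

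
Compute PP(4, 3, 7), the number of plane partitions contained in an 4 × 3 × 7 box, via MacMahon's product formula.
PP(4, 3, 7) = 1557270

Evaluate the triple product over i = 1..4, j = 1..3, k = 1..7. The factors are (2/1) · (3/2) · (4/3) · (5/4) · (6/5) · (7/6) · (8/7) · (3/2) · … (84 factors total). The numerators and denominators telescope so the product is an integer; carrying out the multiplication exactly gives PP(4, 3, 7) = 1557270.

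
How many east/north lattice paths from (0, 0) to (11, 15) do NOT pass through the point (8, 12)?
Number of paths = 5206760

Total paths from (0, 0) to (11, 15): C(26, 11) = 7726160. Paths through (8, 12): (paths (0, 0) → (8, 12)) × (paths (8, 12) → (11, 15)) = C(20, 8) · C(6, 3) = 125970 · 20 = 2519400. Avoidance count = 7726160 − 2519400 = 5206760.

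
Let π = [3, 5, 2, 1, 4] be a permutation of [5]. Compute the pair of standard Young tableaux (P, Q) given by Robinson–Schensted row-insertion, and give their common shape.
P = [1, 4] / [2, 5] / [3];  Q = [1, 2] / [3, 5] / [4];  common shape = (2, 2, 1)

Row-insert the values π_1, π_2, … into P one at a time, bumping the leftmost entry strictly greater than the inserted value down to the next row. The recording tableau Q records, in position (i, j), the step at which that cell was added to P.
  Insert 3 (step 1): P = [3];  Q = [1]
  Insert 5 (step 2): P = [3, 5];  Q = [1, 2]
  Insert 2 (step 3): P = [2, 5] / [3];  Q = [1, 2] / [3]
  Insert 1 (step 4): P = [1, 5] / [2] / [3];  Q = [1, 2] / [3] / [4]
  Insert 4 (step 5): P = [1, 4] / [2, 5] / [3];  Q = [1, 2] / [3, 5] / [4]
Final shape: (2, 2, 1).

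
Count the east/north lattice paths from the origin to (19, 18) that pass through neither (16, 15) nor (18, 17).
Number of paths = 6193175040

Inclusion–exclusion. Total paths: C(37, 19) = 17672631900. Through P₁: C(31, 16)·C(6, 3) = 6010803900. Through P₂: C(35, 18)·C(2, 1) = 9075135300. Since P₁ is strictly southwest of P₂, a monotone path through both must visit P₁ then P₂; paths through both = C(31, 16)·C(4, 2)·C(2, 1) = 3606482340. Avoid both = 17672631900 − 6010803900 − 9075135300 + 3606482340 = 6193175040.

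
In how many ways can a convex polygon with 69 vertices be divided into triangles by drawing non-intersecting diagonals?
C_67 = 22033725021956517463358552614056949950

These polygon triangulations are counted by the Catalan number C_n = (1/(n + 1)) · C(2n, n). For n = 67: C_67 = (1/68) · C(134, 67) = 1498293301493043187508381577755872596600/68 = 22033725021956517463358552614056949950.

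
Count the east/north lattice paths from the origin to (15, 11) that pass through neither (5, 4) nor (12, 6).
Number of paths = 4490144

Inclusion–exclusion. Total paths: C(26, 15) = 7726160. Through P₁: C(9, 5)·C(17, 10) = 2450448. Through P₂: C(18, 12)·C(8, 3) = 1039584. Since P₁ is strictly southwest of P₂, a monotone path through both must visit P₁ then P₂; paths through both = C(9, 5)·C(9, 7)·C(8, 3) = 254016. Avoid both = 7726160 − 2450448 − 1039584 + 254016 = 4490144.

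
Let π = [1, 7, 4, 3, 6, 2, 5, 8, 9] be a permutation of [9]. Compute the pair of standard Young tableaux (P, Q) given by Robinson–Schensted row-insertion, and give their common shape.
P = [1, 2, 5, 8, 9] / [3, 6] / [4] / [7];  Q = [1, 2, 5, 8, 9] / [3, 7] / [4] / [6];  common shape = (5, 2, 1, 1)

Row-insert the values π_1, π_2, … into P one at a time, bumping the leftmost entry strictly greater than the inserted value down to the next row. The recording tableau Q records, in position (i, j), the step at which that cell was added to P.
  Insert 1 (step 1): P = [1];  Q = [1]
  Insert 7 (step 2): P = [1, 7];  Q = [1, 2]
  Insert 4 (step 3): P = [1, 4] / [7];  Q = [1, 2] / [3]
  Insert 3 (step 4): P = [1, 3] / [4] / [7];  Q = [1, 2] / [3] / [4]
  Insert 6 (step 5): P = [1, 3, 6] / [4] / [7];  Q = [1, 2, 5] / [3] / [4]
  Insert 2 (step 6): P = [1, 2, 6] / [3] / [4] / [7];  Q = [1, 2, 5] / [3] / [4] / [6]
  Insert 5 (step 7): P = [1, 2, 5] / [3, 6] / [4] / [7];  Q = [1, 2, 5] / [3, 7] / [4] / [6]
  Insert 8 (step 8): P = [1, 2, 5, 8] / [3, 6] / [4] / [7];  Q = [1, 2, 5, 8] / [3, 7] / [4] / [6]
  Insert 9 (step 9): P = [1, 2, 5, 8, 9] / [3, 6] / [4] / [7];  Q = [1, 2, 5, 8, 9] / [3, 7] / [4] / [6]
Final shape: (5, 2, 1, 1).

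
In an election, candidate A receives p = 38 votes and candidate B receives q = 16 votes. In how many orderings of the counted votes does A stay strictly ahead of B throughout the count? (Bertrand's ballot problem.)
Strict-lead orderings = 8594228157515

Total orderings of the 54 votes with 38 for A: C(54, 38) = 21094923659355. By the Bertrand ballot formula (Cycle Lemma / reflection principle), the number of orderings in which A is strictly ahead of B throughout is (p − q)/(p + q) · C(p + q, p) = (38 − 16)/(38 + 16) · 21094923659355 = 8594228157515.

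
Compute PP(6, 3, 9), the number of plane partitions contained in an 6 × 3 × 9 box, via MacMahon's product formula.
PP(6, 3, 9) = 2530768240

Evaluate the triple product over i = 1..6, j = 1..3, k = 1..9. The factors are (2/1) · (3/2) · (4/3) · (5/4) · (6/5) · (7/6) · (8/7) · (9/8) · … (162 factors total). The numerators and denominators telescope so the product is an integer; carrying out the multiplication exactly gives PP(6, 3, 9) = 2530768240.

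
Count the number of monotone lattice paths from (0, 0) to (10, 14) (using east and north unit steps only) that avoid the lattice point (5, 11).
Number of paths = 1716648

Total paths from (0, 0) to (10, 14): C(24, 10) = 1961256. Paths through (5, 11): (paths (0, 0) → (5, 11)) × (paths (5, 11) → (10, 14)) = C(16, 5) · C(8, 5) = 4368 · 56 = 244608. Avoidance count = 1961256 − 244608 = 1716648.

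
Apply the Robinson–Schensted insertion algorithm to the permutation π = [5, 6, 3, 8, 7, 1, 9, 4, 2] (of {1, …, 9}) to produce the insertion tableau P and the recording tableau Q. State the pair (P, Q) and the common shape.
P = [1, 2, 7, 9] / [3, 4] / [5, 6] / [8];  Q = [1, 2, 4, 7] / [3, 5] / [6, 8] / [9];  common shape = (4, 2, 2, 1)

Row-insert the values π_1, π_2, … into P one at a time, bumping the leftmost entry strictly greater than the inserted value down to the next row. The recording tableau Q records, in position (i, j), the step at which that cell was added to P.
  Insert 5 (step 1): P = [5];  Q = [1]
  Insert 6 (step 2): P = [5, 6];  Q = [1, 2]
  Insert 3 (step 3): P = [3, 6] / [5];  Q = [1, 2] / [3]
  Insert 8 (step 4): P = [3, 6, 8] / [5];  Q = [1, 2, 4] / [3]
  Insert 7 (step 5): P = [3, 6, 7] / [5, 8];  Q = [1, 2, 4] / [3, 5]
  Insert 1 (step 6): P = [1, 6, 7] / [3, 8] / [5];  Q = [1, 2, 4] / [3, 5] / [6]
  Insert 9 (step 7): P = [1, 6, 7, 9] / [3, 8] / [5];  Q = [1, 2, 4, 7] / [3, 5] / [6]
  Insert 4 (step 8): P = [1, 4, 7, 9] / [3, 6] / [5, 8];  Q = [1, 2, 4, 7] / [3, 5] / [6, 8]
  Insert 2 (step 9): P = [1, 2, 7, 9] / [3, 4] / [5, 6] / [8];  Q = [1, 2, 4, 7] / [3, 5] / [6, 8] / [9]
Final shape: (4, 2, 2, 1).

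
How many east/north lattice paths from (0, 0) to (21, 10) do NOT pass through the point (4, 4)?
Number of paths = 37285875

Total paths from (0, 0) to (21, 10): C(31, 21) = 44352165. Paths through (4, 4): (paths (0, 0) → (4, 4)) × (paths (4, 4) → (21, 10)) = C(8, 4) · C(23, 17) = 70 · 100947 = 7066290. Avoidance count = 44352165 − 7066290 = 37285875.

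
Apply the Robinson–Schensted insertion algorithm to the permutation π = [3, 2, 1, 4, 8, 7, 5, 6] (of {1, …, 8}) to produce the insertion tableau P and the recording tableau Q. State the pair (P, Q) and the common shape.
P = [1, 4, 5, 6] / [2, 7] / [3, 8];  Q = [1, 4, 5, 8] / [2, 6] / [3, 7];  common shape = (4, 2, 2)

Row-insert the values π_1, π_2, … into P one at a time, bumping the leftmost entry strictly greater than the inserted value down to the next row. The recording tableau Q records, in position (i, j), the step at which that cell was added to P.
  Insert 3 (step 1): P = [3];  Q = [1]
  Insert 2 (step 2): P = [2] / [3];  Q = [1] / [2]
  Insert 1 (step 3): P = [1] / [2] / [3];  Q = [1] / [2] / [3]
  Insert 4 (step 4): P = [1, 4] / [2] / [3];  Q = [1, 4] / [2] / [3]
  Insert 8 (step 5): P = [1, 4, 8] / [2] / [3];  Q = [1, 4, 5] / [2] / [3]
  Insert 7 (step 6): P = [1, 4, 7] / [2, 8] / [3];  Q = [1, 4, 5] / [2, 6] / [3]
  Insert 5 (step 7): P = [1, 4, 5] / [2, 7] / [3, 8];  Q = [1, 4, 5] / [2, 6] / [3, 7]
  Insert 6 (step 8): P = [1, 4, 5, 6] / [2, 7] / [3, 8];  Q = [1, 4, 5, 8] / [2, 6] / [3, 7]
Final shape: (4, 2, 2).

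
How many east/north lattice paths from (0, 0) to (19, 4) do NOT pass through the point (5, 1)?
Number of paths = 4775

Total paths from (0, 0) to (19, 4): C(23, 19) = 8855. Paths through (5, 1): (paths (0, 0) → (5, 1)) × (paths (5, 1) → (19, 4)) = C(6, 5) · C(17, 14) = 6 · 680 = 4080. Avoidance count = 8855 − 4080 = 4775.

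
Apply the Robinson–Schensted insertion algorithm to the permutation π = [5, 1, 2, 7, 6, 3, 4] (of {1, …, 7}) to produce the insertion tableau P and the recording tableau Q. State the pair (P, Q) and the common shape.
P = [1, 2, 3, 4] / [5, 6] / [7];  Q = [1, 3, 4, 7] / [2, 5] / [6];  common shape = (4, 2, 1)

Row-insert the values π_1, π_2, … into P one at a time, bumping the leftmost entry strictly greater than the inserted value down to the next row. The recording tableau Q records, in position (i, j), the step at which that cell was added to P.
  Insert 5 (step 1): P = [5];  Q = [1]
  Insert 1 (step 2): P = [1] / [5];  Q = [1] / [2]
  Insert 2 (step 3): P = [1, 2] / [5];  Q = [1, 3] / [2]
  Insert 7 (step 4): P = [1, 2, 7] / [5];  Q = [1, 3, 4] / [2]
  Insert 6 (step 5): P = [1, 2, 6] / [5, 7];  Q = [1, 3, 4] / [2, 5]
  Insert 3 (step 6): P = [1, 2, 3] / [5, 6] / [7];  Q = [1, 3, 4] / [2, 5] / [6]
  Insert 4 (step 7): P = [1, 2, 3, 4] / [5, 6] / [7];  Q = [1, 3, 4, 7] / [2, 5] / [6]
Final shape: (4, 2, 1).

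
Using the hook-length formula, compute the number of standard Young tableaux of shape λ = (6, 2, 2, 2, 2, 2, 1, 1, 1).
# SYT of shape (6, 2, 2, 2, 2, 2, 1, 1, 1) = 3325608

Hook-length formula: f^λ = n! / Π hook(c), product over all cells c of the Young diagram. For λ = (6, 2, 2, 2, 2, 2, 1, 1, 1), n = 19 boxes. Hook lengths by row (left-to-right, top-to-bottom): [14, 10, 4, 3, 2, 1]; [9, 5]; [8, 4]; [7, 3]; [6, 2]; [5, 1]; [3]; [2]; [1]. Product of hooks = 36578304000. So f^λ = 19! / 36578304000 = 121645100408832000 / 36578304000 = 3325608.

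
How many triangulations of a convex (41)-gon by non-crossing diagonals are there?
C_39 = 680425371729975800390

These polygon triangulations are counted by the Catalan number C_n = (1/(n + 1)) · C(2n, n). For n = 39: C_39 = (1/40) · C(78, 39) = 27217014869199032015600/40 = 680425371729975800390.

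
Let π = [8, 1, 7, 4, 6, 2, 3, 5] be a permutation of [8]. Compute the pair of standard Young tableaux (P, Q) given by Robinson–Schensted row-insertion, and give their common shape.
P = [1, 2, 3, 5] / [4, 6] / [7] / [8];  Q = [1, 3, 5, 8] / [2, 7] / [4] / [6];  common shape = (4, 2, 1, 1)

Row-insert the values π_1, π_2, … into P one at a time, bumping the leftmost entry strictly greater than the inserted value down to the next row. The recording tableau Q records, in position (i, j), the step at which that cell was added to P.
  Insert 8 (step 1): P = [8];  Q = [1]
  Insert 1 (step 2): P = [1] / [8];  Q = [1] / [2]
  Insert 7 (step 3): P = [1, 7] / [8];  Q = [1, 3] / [2]
  Insert 4 (step 4): P = [1, 4] / [7] / [8];  Q = [1, 3] / [2] / [4]
  Insert 6 (step 5): P = [1, 4, 6] / [7] / [8];  Q = [1, 3, 5] / [2] / [4]
  Insert 2 (step 6): P = [1, 2, 6] / [4] / [7] / [8];  Q = [1, 3, 5] / [2] / [4] / [6]
  Insert 3 (step 7): P = [1, 2, 3] / [4, 6] / [7] / [8];  Q = [1, 3, 5] / [2, 7] / [4] / [6]
  Insert 5 (step 8): P = [1, 2, 3, 5] / [4, 6] / [7] / [8];  Q = [1, 3, 5, 8] / [2, 7] / [4] / [6]
Final shape: (4, 2, 1, 1).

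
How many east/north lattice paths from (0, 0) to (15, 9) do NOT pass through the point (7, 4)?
Number of paths = 882794

Total paths from (0, 0) to (15, 9): C(24, 15) = 1307504. Paths through (7, 4): (paths (0, 0) → (7, 4)) × (paths (7, 4) → (15, 9)) = C(11, 7) · C(13, 8) = 330 · 1287 = 424710. Avoidance count = 1307504 − 424710 = 882794.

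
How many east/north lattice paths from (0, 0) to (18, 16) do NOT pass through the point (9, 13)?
Number of paths = 2094529030

Total paths from (0, 0) to (18, 16): C(34, 18) = 2203961430. Paths through (9, 13): (paths (0, 0) → (9, 13)) × (paths (9, 13) → (18, 16)) = C(22, 9) · C(12, 9) = 497420 · 220 = 109432400. Avoidance count = 2203961430 − 109432400 = 2094529030.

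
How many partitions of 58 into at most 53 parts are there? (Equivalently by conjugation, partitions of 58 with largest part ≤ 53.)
p(58, parts ≤ 53) = 715208

Use the recurrence p(n, m) = p(n, m−1) + p(n−m, m): either the largest part is < m (count p(n, m−1)) or the largest part is exactly m (remove one copy of m, count p(n−m, m)). With p(0, ·) = 1 this gives p(58, parts ≤ 53) = 715208. (By conjugating Young diagrams, this also counts partitions of 58 into at most 53 parts.)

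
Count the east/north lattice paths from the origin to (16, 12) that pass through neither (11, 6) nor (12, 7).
Number of paths = 21473907

Inclusion–exclusion. Total paths: C(28, 16) = 30421755. Through P₁: C(17, 11)·C(11, 5) = 5717712. Through P₂: C(19, 12)·C(9, 4) = 6348888. Since P₁ is strictly southwest of P₂, a monotone path through both must visit P₁ then P₂; paths through both = C(17, 11)·C(2, 1)·C(9, 4) = 3118752. Avoid both = 30421755 − 5717712 − 6348888 + 3118752 = 21473907.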